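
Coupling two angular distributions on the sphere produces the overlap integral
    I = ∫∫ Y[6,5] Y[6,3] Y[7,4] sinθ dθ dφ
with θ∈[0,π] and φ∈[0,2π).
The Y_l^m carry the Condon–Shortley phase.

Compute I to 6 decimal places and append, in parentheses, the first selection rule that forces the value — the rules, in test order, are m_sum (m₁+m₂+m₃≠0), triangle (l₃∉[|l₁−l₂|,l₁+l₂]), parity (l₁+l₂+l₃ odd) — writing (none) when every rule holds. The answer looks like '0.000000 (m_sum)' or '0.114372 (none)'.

m-sum = 5 + 3 + 4 = 12 ≠ 0 ⇒ I = 0

0.000000 (m_sum)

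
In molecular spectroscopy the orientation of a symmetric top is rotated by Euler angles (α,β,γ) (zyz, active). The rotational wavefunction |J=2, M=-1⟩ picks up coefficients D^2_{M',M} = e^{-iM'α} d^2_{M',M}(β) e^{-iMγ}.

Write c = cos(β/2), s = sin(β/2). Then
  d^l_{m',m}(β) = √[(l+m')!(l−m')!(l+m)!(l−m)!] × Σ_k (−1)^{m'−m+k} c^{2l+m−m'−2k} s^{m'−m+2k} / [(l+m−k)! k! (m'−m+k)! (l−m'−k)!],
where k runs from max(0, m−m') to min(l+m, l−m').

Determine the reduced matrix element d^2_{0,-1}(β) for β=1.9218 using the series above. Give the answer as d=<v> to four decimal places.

d=0.3954

d^2_{0,-1}(β=1.9218) via the finite sum:
With c≡cos(β/2)=0.572782 and s≡sin(β/2)=0.819707, N=[2·2·1·6]^{1/2}=4.898979
Admissible k: 0..1 (factorial args all ≥0)
  k=0: (−1)^1·4.8990/(2)·0.5728^3·0.8197^1 = -0.377315
  k=1: (−1)^2·4.8990/(2)·0.5728^1·0.8197^3 = +0.772755
d^2_{0,-1}(1.9218) = -0.377315 +0.772755 = +0.395441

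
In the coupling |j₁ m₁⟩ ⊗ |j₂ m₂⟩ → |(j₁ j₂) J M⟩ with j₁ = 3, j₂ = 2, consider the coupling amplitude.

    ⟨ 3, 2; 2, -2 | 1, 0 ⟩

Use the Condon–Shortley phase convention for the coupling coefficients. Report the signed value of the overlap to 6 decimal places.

triangle: 4!·2!·0!/7! = 48/5040
(j±m)!: 5!·1!·0!·4!·1!·1! = 2880
prefactor² = (2J+1)·Δ·N² = 576/7
  k=0: +1/(0!·4!·1!·0!·1!·0!) = 1/24
Σ = 1/24  ⇒  CG² = 576/7·(1/24)² = 1/7
CG = +√(1/7) = +0.377964

+√(1/7) = +0.377964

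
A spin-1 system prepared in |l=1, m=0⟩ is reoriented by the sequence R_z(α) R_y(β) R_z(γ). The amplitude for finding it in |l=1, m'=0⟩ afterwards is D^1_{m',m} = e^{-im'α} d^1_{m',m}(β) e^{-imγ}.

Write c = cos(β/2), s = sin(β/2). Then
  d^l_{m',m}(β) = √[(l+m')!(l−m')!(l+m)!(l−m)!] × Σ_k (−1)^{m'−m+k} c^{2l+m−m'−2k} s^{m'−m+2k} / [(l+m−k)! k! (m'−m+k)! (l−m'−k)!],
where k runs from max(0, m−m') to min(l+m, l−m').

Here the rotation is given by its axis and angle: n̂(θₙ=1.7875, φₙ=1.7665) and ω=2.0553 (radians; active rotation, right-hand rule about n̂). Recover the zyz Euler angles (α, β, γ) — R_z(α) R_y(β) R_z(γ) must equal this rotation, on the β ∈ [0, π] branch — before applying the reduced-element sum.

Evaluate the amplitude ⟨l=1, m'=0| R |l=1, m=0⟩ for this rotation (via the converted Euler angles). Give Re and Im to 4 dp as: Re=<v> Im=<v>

Axis–angle → zyz. n̂ = (sinθₙcosφₙ, sinθₙsinφₙ, cosθₙ) = (-0.189909, +0.957969, -0.215012), ω = 2.0553.
R = I cosω + sinω [n̂]ₓ + (1−cosω) n̂n̂ᵀ gives
  R = [-0.412906, -0.076398, +0.907564; -0.456928, +0.879374, -0.133860; -0.787862, -0.469962, -0.398007]
β = atan2(√(R₁₃²+R₂₃²), R₃₃) = 1.980139; α = atan2(R₂₃, R₁₃) mod 2π = 6.136748; γ = atan2(R₃₂, −R₃₁) mod 2π = 5.745341
First d^1_{0,0}(β=1.9801), then the phase factors e^{-i(0)α} and e^{-i(0)γ}:
Half-angle: c=0.548632, s=0.836064. N=√(1·1·1·1)=1.000000
Admissible k: 0..1 (factorial args all ≥0)
  k=0: (−1)^0·1.0000/(1)·0.5486^2·0.8361^0 = +0.300997
  k=1: (−1)^1·1.0000/(1)·0.5486^0·0.8361^2 = -0.699003
d^1_{0,0}(1.9801) = +0.300997 -0.699003 = -0.398007
Attach z-rotation phases: D = e^{-i(0)(6.1367)}·(-0.398007)·e^{-i(0)(5.7453)} = -0.398007+0.000000i

Re=-0.3980 Im=0.0000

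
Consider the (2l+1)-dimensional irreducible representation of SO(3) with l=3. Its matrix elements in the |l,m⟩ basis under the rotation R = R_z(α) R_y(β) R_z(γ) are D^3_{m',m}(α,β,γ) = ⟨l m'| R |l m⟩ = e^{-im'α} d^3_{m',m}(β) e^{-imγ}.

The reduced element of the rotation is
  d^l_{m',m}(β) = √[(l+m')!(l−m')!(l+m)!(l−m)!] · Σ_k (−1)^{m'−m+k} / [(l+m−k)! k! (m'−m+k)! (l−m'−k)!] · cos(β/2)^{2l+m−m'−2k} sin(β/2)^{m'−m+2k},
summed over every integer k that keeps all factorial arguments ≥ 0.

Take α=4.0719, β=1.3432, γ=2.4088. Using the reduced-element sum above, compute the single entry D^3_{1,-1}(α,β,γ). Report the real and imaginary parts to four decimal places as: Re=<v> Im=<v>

Re=-0.0180 Im=-0.1947

Split into d^3_{1,-1}(β=1.3432) × two z-phases.
With c≡cos(β/2)=0.782827 and s≡sin(β/2)=0.622239, N=[24·2·2·24]^{1/2}=48.000000
Admissible k: 0..2 (factorial args all ≥0)
  k=0: (−1)^2·48.0000/(8)·0.7828^4·0.6222^2 = +0.872428
  k=1: (−1)^3·48.0000/(6)·0.7828^2·0.6222^4 = -0.734939
  k=2: (−1)^4·48.0000/(48)·0.7828^0·0.6222^6 = +0.058042
d^3_{1,-1}(1.3432) = +0.872428 -0.734939 +0.058042 = +0.195531
Phases: e^{-i·(1)·4.0719}=-0.597588+0.801804i, e^{-i·(-1)·2.4088}=-0.743309+0.668948i ⇒ D=-0.018023-0.194699i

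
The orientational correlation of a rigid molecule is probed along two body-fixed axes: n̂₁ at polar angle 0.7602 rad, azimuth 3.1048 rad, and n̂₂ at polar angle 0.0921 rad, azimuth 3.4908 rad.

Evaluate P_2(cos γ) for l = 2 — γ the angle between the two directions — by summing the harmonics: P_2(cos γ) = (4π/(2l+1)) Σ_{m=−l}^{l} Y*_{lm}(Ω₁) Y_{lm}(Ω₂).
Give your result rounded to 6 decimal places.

Term-by-term m-sum for l=2 (normalisation 4π/5 = 2.513274):
  m=-2: (0.182911, -0.013484) × (0.002502, -0.002101) = (0.000429, -0.000418)  (running Σ = (0.000429, -0.000418))
  m=-1: (-0.385523, 0.014191) × (-0.066480, 0.024207) = (0.025286, -0.010276)  (running Σ = (0.025715, -0.010694))
  m=0: (0.181528, -0.000000) × (0.622780, 0.000000) = (0.113052, 0.000000)  (running Σ = (0.138767, -0.010694))
  m=1: (0.385523, 0.014191) × (0.066480, 0.024207) = (0.025286, 0.010276)  (running Σ = (0.164053, -0.000418))
  m=2: (0.182911, 0.013484) × (0.002502, 0.002101) = (0.000429, 0.000418)  (running Σ = (0.164482, 0.000000))
Σ over m = (0.164482, 0.000000); ×(4π/5) → (0.413389, 0.000000). Real part: 0.413389

0.413389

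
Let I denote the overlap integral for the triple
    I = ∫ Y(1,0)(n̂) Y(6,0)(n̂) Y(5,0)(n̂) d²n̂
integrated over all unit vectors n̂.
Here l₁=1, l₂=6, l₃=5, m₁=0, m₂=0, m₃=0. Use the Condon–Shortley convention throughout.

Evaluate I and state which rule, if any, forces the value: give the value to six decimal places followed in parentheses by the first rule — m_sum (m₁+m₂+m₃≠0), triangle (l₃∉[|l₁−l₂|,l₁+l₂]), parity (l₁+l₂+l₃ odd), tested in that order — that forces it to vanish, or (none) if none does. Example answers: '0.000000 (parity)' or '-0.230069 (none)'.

Rules hold: Σm=0, L=12 even, 5≤5≤7.
N = 3·13·11 = 429
Δ = 2!·0!·10!/13! = 1/858
Racah Σ t=1..1: t=1:−1/14400 = -1/14400
⇒ 3j(1 6 5; 0 0 0)² = 6/143, sgn +1
(m-triple is (0,0,0) — same symbol as above.)
4πI² = N·(3j₀)²·(3jₘ)² = 108/143
I = +1·√(0.755245/4π) = 0.24515397
No selection rule forces the value: the integral is nonzero (none).

0.245154 (none)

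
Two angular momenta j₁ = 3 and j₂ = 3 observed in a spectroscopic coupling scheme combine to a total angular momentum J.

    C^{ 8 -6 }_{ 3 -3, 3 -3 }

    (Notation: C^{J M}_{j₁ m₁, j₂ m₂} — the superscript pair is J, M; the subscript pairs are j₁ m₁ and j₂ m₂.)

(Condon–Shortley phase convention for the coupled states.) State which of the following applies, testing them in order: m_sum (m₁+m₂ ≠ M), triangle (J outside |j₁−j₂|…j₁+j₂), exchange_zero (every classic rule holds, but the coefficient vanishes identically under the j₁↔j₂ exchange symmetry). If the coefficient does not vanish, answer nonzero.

triangle

m-sum: m₁+m₂ = -3+(-3) = -6, M = -6  ✓
triangle: need |j₁−j₂| ≤ J ≤ j₁+j₂, i.e. J ∈ [0, 6]; J = 8 is outside ✗ ⇒ coefficient is 0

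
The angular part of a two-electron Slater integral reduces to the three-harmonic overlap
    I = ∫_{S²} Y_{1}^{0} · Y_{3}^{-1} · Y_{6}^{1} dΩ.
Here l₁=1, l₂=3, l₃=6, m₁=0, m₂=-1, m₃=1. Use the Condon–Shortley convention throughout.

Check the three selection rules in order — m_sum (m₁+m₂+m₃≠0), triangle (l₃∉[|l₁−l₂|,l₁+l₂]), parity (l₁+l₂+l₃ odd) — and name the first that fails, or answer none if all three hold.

m₁+m₂+m₃ = 0 − 1 + 1 = 0  ✓
triangle: need |l₁−l₂| ≤ l₃ ≤ l₁+l₂ = [2,4]; l₃=6 is outside  ✗
parity: l₁+l₂+l₃ = 10 is even

triangle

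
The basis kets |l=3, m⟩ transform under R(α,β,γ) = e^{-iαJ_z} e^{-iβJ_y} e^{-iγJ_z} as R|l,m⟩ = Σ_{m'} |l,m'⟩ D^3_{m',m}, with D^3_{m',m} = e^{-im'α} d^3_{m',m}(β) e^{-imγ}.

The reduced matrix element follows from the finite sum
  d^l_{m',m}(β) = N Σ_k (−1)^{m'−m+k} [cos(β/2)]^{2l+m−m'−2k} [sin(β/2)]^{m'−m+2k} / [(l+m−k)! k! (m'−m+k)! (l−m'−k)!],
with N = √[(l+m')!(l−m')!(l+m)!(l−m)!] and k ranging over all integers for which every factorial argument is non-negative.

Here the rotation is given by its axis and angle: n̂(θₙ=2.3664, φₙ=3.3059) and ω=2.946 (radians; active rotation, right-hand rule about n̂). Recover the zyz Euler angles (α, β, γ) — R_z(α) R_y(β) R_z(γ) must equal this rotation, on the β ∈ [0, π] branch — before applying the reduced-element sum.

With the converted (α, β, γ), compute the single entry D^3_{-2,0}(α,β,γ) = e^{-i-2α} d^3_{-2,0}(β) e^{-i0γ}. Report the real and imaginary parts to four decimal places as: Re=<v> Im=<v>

Re=0.0336 Im=0.0230

Axis–angle → zyz. n̂ = (sinθₙcosφₙ, sinθₙsinφₙ, cosθₙ) = (-0.690428, -0.114474, -0.714286), ω = 2.9460.
R = I cosω + sinω [n̂]ₓ + (1−cosω) n̂n̂ᵀ gives
  R = [-0.036640, +0.295386, +0.954675; +0.017746, -0.954974, +0.296159; +0.999171, +0.027793, +0.029749]
β = atan2(√(R₁₃²+R₂₃²), R₃₃) = 1.541043; α = atan2(R₂₃, R₁₃) mod 2π = 0.300806; γ = atan2(R₃₂, −R₃₁) mod 2π = 3.113784
Split into d^3_{-2,0}(β=1.5410) × two z-phases.
Half-angle: c=0.717547, s=0.696510. N=√(1·120·6·6)=65.726707
k: max(0,(0)−(-2))=2 … min(3+(0),3−(-2))=3
  k=2: (−1)^0·65.7267/(12)·0.7175^4·0.6965^2 = +0.704397
  k=3: (−1)^1·65.7267/(12)·0.7175^2·0.6965^4 = -0.663698
d^3_{-2,0}(1.5410) = +0.704397 -0.663698 = +0.040699
Attach z-rotation phases: D = e^{-i(-2)(0.3008)}·(+0.040699)·e^{-i(0)(3.1138)} = +0.033553+0.023035i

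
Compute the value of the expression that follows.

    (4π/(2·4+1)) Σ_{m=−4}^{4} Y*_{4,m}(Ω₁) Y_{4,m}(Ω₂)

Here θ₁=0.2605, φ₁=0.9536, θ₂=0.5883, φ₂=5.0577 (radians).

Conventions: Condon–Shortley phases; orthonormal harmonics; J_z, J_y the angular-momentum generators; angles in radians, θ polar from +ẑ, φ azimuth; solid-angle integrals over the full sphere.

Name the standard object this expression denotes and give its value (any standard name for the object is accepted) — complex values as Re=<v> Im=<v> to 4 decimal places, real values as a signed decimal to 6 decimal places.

Legendre polynomial (addition theorem), -0.390805

This sum is the spherical-harmonic addition theorem: it equals the Legendre polynomial P_l(cos γ) of the angle γ between the two directions.
Term-by-term m-sum for l=4 (normalisation 4π/9 = 1.396263):
  [-4]  conj(Y_{4,-4})(Ω₁) = -0.00152 - 0.00121j ; Y_{4,-4}(Ω₂) = 0.00791 - 0.04122j ; Δ = -0.00006 + 0.00005j
  [-3]  conj(Y_{4,-3})(Ω₁) = -0.01986 + 0.00573j ; Y_{4,-3}(Ω₂) = -0.15310 - 0.09071j ; Δ = 0.00356 + 0.00092j
  [-2]  conj(Y_{4,-2})(Ω₁) = -0.04055 + 0.11596j ; Y_{4,-2}(Ω₂) = -0.30529 + 0.25228j ; Δ = -0.01688 - 0.04563j
  [-1]  conj(Y_{4,-1})(Ω₁) = 0.24092 + 0.33948j ; Y_{4,-1}(Ω₂) = 0.13634 + 0.37901j ; Δ = -0.09582 + 0.13760j
  [+0]  conj(Y_{4,0})(Ω₁) = 0.58187 + 0.00000j ; Y_{4,0}(Ω₂) = -0.10570 + 0.00000j ; Δ = -0.06150 + 0.00000j
  [+1]  conj(Y_{4,1})(Ω₁) = -0.24092 + 0.33948j ; Y_{4,1}(Ω₂) = -0.13634 + 0.37901j ; Δ = -0.09582 - 0.13760j
  [+2]  conj(Y_{4,2})(Ω₁) = -0.04055 - 0.11596j ; Y_{4,2}(Ω₂) = -0.30529 - 0.25228j ; Δ = -0.01688 + 0.04563j
  [+3]  conj(Y_{4,3})(Ω₁) = 0.01986 + 0.00573j ; Y_{4,3}(Ω₂) = 0.15310 - 0.09071j ; Δ = 0.00356 - 0.00092j
  [+4]  conj(Y_{4,4})(Ω₁) = -0.00152 + 0.00121j ; Y_{4,4}(Ω₂) = 0.00791 + 0.04122j ; Δ = -0.00006 - 0.00005j
Total Σ_m = -0.27989 + 0.00000j. Multiply by 1.396263: -0.39081 + 0.00000j. P_4(cos γ) = -0.390805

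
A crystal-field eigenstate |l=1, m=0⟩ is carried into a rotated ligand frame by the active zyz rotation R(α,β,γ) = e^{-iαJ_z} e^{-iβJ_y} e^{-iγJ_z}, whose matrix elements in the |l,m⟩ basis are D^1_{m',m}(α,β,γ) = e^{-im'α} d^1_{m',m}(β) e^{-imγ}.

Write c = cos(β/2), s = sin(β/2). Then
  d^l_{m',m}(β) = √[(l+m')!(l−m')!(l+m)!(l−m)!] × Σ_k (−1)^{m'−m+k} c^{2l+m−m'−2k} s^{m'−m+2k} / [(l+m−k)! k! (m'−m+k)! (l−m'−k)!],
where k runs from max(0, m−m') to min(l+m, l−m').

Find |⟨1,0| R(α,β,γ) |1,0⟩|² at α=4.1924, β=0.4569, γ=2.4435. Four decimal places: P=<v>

P=0.8054

Split into d^1_{0,0}(β=0.4569) × two z-phases.
With c≡cos(β/2)=0.974019 and s≡sin(β/2)=0.226468, N=[1·1·1·1]^{1/2}=1.000000
k∈{0,1} keeps every argument non-negative
  k=0: (−1)^0·1.0000/(1)·0.9740^2·0.2265^0 = +0.948712
  k=1: (−1)^1·1.0000/(1)·0.9740^0·0.2265^2 = -0.051288
d^1_{0,0}(0.4569) = +0.948712 -0.051288 = +0.897424
|D^1_{0,0}|² = |d^1_{0,0}(β)|² = (+0.897424)² = 0.805371 (the z-rotation phases have unit modulus)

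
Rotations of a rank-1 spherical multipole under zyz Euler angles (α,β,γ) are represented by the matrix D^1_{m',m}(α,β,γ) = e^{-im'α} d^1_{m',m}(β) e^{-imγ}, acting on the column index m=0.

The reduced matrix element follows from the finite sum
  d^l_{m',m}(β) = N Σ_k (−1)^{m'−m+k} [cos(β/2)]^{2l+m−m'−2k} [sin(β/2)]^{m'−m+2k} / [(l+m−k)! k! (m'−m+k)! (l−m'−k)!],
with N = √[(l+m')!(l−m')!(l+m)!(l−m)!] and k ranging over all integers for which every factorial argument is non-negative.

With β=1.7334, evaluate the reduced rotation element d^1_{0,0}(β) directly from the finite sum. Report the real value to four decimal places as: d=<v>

d^1_{0,0}(β=1.7334) via the finite sum:
c=cos(1.733400/2)=0.647345, s=sin(1.733400/2)=0.762197; N=√[1·1·1·1]=1.000000
k∈{0,1} keeps every argument non-negative
  k=0: (−1)^0·1.0000/(1)·0.6473^2·0.7622^0 = +0.419056
  k=1: (−1)^1·1.0000/(1)·0.6473^0·0.7622^2 = -0.580944
d^1_{0,0}(1.7334) = +0.419056 -0.580944 = -0.161888

d=-0.1619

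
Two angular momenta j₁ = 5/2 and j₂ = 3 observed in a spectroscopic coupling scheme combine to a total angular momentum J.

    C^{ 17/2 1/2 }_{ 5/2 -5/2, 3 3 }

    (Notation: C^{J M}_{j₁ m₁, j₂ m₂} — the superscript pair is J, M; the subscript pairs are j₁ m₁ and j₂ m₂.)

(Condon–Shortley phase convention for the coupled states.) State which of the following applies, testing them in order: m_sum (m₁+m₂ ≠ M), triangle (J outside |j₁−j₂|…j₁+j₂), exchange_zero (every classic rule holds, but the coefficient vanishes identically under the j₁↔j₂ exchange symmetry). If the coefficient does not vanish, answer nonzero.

m-sum: m₁+m₂ = -5/2+3 = 1/2, M = 1/2  ✓
triangle: need |j₁−j₂| ≤ J ≤ j₁+j₂, i.e. J ∈ [1/2, 11/2]; J = 17/2 is outside ✗ ⇒ coefficient is 0

triangle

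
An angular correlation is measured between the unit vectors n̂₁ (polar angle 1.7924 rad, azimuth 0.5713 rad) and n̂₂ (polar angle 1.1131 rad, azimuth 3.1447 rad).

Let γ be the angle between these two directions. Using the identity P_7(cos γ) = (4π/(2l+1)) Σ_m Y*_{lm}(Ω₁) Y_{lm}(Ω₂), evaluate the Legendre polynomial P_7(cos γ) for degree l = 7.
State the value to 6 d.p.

0.356993

Addition theorem: P_7(cos γ) = (4π/15) Σ_m Y*_{lm}(Ω₁) Y_{lm}(Ω₂), m = −7…7:
  m=-7: Y*=-0.27513 - 0.31797j  Y=-0.23372 + 0.00508j  product 0.06592 + 0.07292j
  m=-6: Y*=0.34004 + 0.10007j  Y=0.43079 - 0.00803j  product 0.14729 + 0.04038j
  m=-5: Y*=0.11573 - 0.03392j  Y=-0.32789 + 0.00509j  product -0.03777 + 0.01171j
  m=-4: Y*=-0.22703 + 0.26179j  Y=-0.09693 + 0.00120j  product 0.02169 - 0.02565j
  m=-3: Y*=-0.00213 + 0.01477j  Y=0.35420 - 0.00330j  product -0.00071 + 0.00524j
  m=-2: Y*=-0.13616 - 0.29831j  Y=-0.05711 + 0.00035j  product 0.00788 + 0.01699j
  m=-1: Y*=0.02175 + 0.01398j  Y=-0.32553 + 0.00101j  product -0.00709 - 0.00453j
  m=+0: Y*=0.32045 + 0.00000j  Y=0.09894 + 0.00000j  product 0.03171 + 0.00000j
  m=+1: Y*=-0.02175 + 0.01398j  Y=0.32553 + 0.00101j  product -0.00709 + 0.00453j
  m=+2: Y*=-0.13616 + 0.29831j  Y=-0.05711 - 0.00035j  product 0.00788 - 0.01699j
  m=+3: Y*=0.00213 + 0.01477j  Y=-0.35420 - 0.00330j  product -0.00071 - 0.00524j
  m=+4: Y*=-0.22703 - 0.26179j  Y=-0.09693 - 0.00120j  product 0.02169 + 0.02565j
  m=+5: Y*=-0.11573 - 0.03392j  Y=0.32789 + 0.00509j  product -0.03777 - 0.01171j
  m=+6: Y*=0.34004 - 0.10007j  Y=0.43079 + 0.00803j  product 0.14729 - 0.04038j
  m=+7: Y*=0.27513 - 0.31797j  Y=0.23372 + 0.00508j  product 0.06592 - 0.07292j
Total Σ_m = 0.42613 + 0.00000j. Multiply by 0.837758: 0.35699 + 0.00000j. P_7(cos γ) = 0.356993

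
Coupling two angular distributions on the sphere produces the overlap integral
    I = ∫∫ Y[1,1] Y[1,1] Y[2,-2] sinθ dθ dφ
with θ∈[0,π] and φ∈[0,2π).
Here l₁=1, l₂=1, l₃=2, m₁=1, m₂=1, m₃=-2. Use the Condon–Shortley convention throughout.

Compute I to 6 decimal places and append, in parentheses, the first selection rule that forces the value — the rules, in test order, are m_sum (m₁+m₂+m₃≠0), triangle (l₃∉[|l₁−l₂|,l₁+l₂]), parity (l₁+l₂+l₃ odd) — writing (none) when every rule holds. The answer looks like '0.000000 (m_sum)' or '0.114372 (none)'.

0.309019 (none)

Rules hold: Σm=0, L=4 even, 0≤2≤2.
N = 3·3·5 = 45
Δ = 0!·2!·2!/5! = 1/30
Racah Σ t=0..0: t=0:+1/1 = 1/1
⇒ 3j(1 1 2; 0 0 0)² = 2/15, sgn +1
Racah Σ t=0..0: t=0:+1/4 = 1/4
⇒ 3j(1 1 2; 1 1 -2)² = 1/5, sgn +1
4πI² = N·(3j₀)²·(3jₘ)² = 6/5
I = +1·√(1.2/4π) = 0.30901936
No selection rule forces the value: the integral is nonzero (none).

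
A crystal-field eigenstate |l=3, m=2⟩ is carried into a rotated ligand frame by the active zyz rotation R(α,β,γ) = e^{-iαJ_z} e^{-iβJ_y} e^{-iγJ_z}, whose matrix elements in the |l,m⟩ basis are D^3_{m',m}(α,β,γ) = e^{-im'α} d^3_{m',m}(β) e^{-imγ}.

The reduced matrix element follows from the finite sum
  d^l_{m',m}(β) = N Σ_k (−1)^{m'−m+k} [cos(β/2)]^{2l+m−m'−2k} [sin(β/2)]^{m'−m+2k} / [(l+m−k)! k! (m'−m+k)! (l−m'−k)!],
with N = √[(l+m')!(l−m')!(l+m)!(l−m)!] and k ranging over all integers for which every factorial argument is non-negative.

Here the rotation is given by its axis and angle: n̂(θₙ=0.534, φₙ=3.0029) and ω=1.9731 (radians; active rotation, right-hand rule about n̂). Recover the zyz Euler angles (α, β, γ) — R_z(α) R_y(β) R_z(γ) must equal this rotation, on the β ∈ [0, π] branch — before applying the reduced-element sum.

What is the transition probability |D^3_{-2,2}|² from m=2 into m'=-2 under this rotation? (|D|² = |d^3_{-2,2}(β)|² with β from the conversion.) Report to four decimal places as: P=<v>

P=0.0162

Axis–angle → zyz. n̂ = (sinθₙcosφₙ, sinθₙsinφₙ, cosθₙ) = (-0.504093, +0.070366, +0.860778), ω = 1.9731.
R = I cosω + sinω [n̂]ₓ + (1−cosω) n̂n̂ᵀ gives
  R = [-0.037935, -0.841414, -0.539058; +0.742696, -0.384649, +0.548132; -0.668554, -0.379562, +0.639506]
β = atan2(√(R₁₃²+R₂₃²), R₃₃) = 0.876940; α = atan2(R₂₃, R₁₃) mod 2π = 2.347849; γ = atan2(R₃₂, −R₃₁) mod 2π = 5.766827
Split into d^3_{-2,2}(β=0.8769) × two z-phases.
With c≡cos(β/2)=0.905402 and s≡sin(β/2)=0.424555, N=[1·120·120·1]^{1/2}=120.000000
k∈{4,5} keeps every argument non-negative
  k=4: (−1)^0·120.0000/(24)·0.9054^2·0.4246^4 = +0.133165
  k=5: (−1)^1·120.0000/(120)·0.9054^0·0.4246^6 = -0.005856
d^3_{-2,2}(0.8769) = +0.133165 -0.005856 = +0.127309
|D^3_{-2,2}|² = |d^3_{-2,2}(β)|² = (+0.127309)² = 0.016207 (the z-rotation phases have unit modulus)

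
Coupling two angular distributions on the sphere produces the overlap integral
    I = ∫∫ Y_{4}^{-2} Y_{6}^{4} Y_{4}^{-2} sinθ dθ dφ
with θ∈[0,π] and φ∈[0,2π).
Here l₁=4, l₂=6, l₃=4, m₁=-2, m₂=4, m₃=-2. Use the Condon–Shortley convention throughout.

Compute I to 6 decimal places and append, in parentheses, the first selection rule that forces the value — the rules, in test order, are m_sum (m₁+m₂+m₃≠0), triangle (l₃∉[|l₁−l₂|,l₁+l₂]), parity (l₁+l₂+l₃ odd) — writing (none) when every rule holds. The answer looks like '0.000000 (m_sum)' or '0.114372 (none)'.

Rules hold: Σm=0, L=14 even, 2≤4≤10.
N = 9·13·9 = 1053
Δ = 6!·2!·6!/15! = 1/1261260
Racah Σ t=2..4: t=2:+1/4608 t=3:−1/1296 t=4:+1/4608 = -7/20736
⇒ 3j(4 6 4; 0 0 0)² = 20/1287, sgn -1
Racah Σ t=4..6: t=4:+1/69120 t=5:−1/14400 t=6:+1/69120 = -7/172800
⇒ 3j(4 6 4; -2 4 -2)² = 14/715, sgn -1
4πI² = N·(3j₀)²·(3jₘ)² = 504/1573
I = +1·√(0.320407/4π) = 0.15967833
No selection rule forces the value: the integral is nonzero (none).

0.159678 (none)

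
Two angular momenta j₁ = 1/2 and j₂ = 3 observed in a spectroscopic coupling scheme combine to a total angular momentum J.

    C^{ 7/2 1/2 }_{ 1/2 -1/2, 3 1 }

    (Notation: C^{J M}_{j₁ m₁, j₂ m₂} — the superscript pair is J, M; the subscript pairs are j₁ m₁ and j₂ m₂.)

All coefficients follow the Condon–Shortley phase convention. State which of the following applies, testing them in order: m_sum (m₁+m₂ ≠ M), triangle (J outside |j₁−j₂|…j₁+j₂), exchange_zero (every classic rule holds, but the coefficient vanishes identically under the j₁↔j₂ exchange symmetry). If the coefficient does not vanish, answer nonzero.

nonzero

m-sum: m₁+m₂ = -1/2+1 = 1/2, M = 1/2  ✓
triangle: |j₁−j₂| = 5/2 ≤ J = 7/2 ≤ j₁+j₂ = 7/2  ✓
exchange: j₁≠j₂ or m₁≠m₂ — the exchange symmetry imposes no constraint here
value check: CG = +√(3/7) = +0.654654 ≠ 0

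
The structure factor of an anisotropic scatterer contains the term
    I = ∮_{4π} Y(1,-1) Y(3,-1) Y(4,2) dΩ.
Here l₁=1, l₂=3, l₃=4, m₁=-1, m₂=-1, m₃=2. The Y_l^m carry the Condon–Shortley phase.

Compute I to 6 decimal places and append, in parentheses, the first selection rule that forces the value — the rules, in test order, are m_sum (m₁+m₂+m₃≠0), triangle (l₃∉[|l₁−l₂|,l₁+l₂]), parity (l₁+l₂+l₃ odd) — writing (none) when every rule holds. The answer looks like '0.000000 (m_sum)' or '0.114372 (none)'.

Rules hold: Σm=0, L=8 even, 2≤4≤4.
N = 3·7·9 = 189
Δ = 0!·2!·6!/9! = 1/252
Racah Σ t=0..0: t=0:+1/36 = 1/36
⇒ 3j(1 3 4; 0 0 0)² = 4/63, sgn +1
Racah Σ t=0..0: t=0:+1/96 = 1/96
⇒ 3j(1 3 4; -1 -1 2)² = 5/84, sgn +1
4πI² = N·(3j₀)²·(3jₘ)² = 5/7
I = +1·√(0.714286/4π) = 0.23841361
No selection rule forces the value: the integral is nonzero (none).

0.238414 (none)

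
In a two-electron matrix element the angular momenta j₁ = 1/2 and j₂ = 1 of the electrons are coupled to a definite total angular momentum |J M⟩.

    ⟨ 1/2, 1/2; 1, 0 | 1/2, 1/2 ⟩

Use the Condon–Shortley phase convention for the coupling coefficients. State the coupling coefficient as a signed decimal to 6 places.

j₁+j₂−J=1  J+j₁−j₂=0  J−j₁+j₂=1  j₁+j₂+J+1=3
(j₁±m₁, j₂±m₂, J±M) = (1,0,1,1,1,0)
P² = 1/3
sum k=0..0:
  [0] +1/1 = 1
S = 1
C² = P²·S² = 1/3 ; C = +0.577350

+√(1/3) = +0.577350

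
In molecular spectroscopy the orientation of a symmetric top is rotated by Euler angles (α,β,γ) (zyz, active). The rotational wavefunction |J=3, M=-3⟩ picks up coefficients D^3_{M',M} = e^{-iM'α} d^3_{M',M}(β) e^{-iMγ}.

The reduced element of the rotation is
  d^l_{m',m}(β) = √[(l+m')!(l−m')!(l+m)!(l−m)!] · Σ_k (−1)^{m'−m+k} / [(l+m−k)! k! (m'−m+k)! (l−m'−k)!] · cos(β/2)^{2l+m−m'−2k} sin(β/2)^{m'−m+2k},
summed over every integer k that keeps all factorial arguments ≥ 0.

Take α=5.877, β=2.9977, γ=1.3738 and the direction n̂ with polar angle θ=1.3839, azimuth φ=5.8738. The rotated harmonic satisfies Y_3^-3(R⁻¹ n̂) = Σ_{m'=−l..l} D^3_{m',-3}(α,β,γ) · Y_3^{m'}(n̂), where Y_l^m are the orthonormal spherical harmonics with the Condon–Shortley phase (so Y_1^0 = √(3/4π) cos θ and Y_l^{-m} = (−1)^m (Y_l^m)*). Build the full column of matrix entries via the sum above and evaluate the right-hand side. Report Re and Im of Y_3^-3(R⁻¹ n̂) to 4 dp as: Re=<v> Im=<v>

Need the full column D^3_{m',-3} for m'=−3..3 at α=5.8770, β=2.9977, γ=1.3738.
cos(β/2)=0.071884, sin(β/2)=0.997413
d^3_{-3,-3}: single k=0 term ⇒ +0.000000;  D = -0.000000+0.000000i
d^3_{-2,-3}: single k=0 term ⇒ -0.000005;  D = +0.000005+0.000001i
d^3_{-1,-3}: single k=0 term ⇒ +0.000103;  D = -0.000086-0.000056i
d^3_{0,-3}: single k=0 term ⇒ -0.001648;  D = +0.000918+0.001369i
d^3_{1,-3}: single k=0 term ⇒ +0.019807;  D = -0.003640-0.019469i
d^3_{2,-3}: single k=0 term ⇒ -0.173814;  D = -0.038166+0.169572i
d^3_{3,-3}: single k=0 term ⇒ +0.984578;  D = +0.578122-0.796975i
Y_3^{m'}(θ=1.3839,φ=5.8738) and Σ D·Y over m':
  (-0.0000+0.0000i)·(+0.1330+0.3728i)  (+0.0000+0.0000i)·(+0.1252+0.1339i)  (-0.0001-0.0001i)·(-0.2410-0.1046i)  (+0.0009+0.0014i)·(-0.1960+0.0000i)  (-0.0036-0.0195i)·(+0.2410-0.1046i)  (-0.0382+0.1696i)·(+0.1252-0.1339i)  (+0.5781-0.7970i)·(-0.1330+0.3728i)
Y_3^-3(R⁻¹ n̂) = +0.235077+0.343294i

Re=0.2351 Im=0.3433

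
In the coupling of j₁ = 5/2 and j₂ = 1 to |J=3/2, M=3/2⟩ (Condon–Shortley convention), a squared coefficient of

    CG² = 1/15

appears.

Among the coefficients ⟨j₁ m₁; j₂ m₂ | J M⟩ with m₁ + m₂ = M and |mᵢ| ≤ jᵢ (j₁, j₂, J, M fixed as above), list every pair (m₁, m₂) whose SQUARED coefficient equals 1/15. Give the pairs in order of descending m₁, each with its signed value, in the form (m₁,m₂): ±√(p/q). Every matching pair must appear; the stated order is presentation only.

(1/2,1): +√(1/15)

Admissible pairs with m₁+m₂ = M = 3/2: (1/2,1), (3/2,0), (5/2,-1)
  (m₁,m₂)=(5/2,-1): CG² = 2/3, CG = +√(2/3)
  (m₁,m₂)=(3/2,0): CG² = 4/15, CG = −√(4/15)
  (m₁,m₂)=(1/2,1): CG² = 1/15, CG = +√(1/15)   ← matches the target
Pairs with CG² = 1/15: (1/2,1): +√(1/15)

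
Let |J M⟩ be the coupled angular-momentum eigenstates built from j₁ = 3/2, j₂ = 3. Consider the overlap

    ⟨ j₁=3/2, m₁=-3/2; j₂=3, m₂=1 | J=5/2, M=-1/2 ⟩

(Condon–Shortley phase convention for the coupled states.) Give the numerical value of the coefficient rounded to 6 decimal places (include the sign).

triangle: 2!·1!·4!/8! = 48/40320
(j±m)!: 0!·3!·4!·2!·2!·3! = 3456
prefactor² = (2J+1)·Δ·N² = 864/35
  k=2: +1/(2!·0!·1!·2!·0!·2!) = 1/8
Σ = 1/8  ⇒  CG² = 864/35·(1/8)² = 27/70
CG = +√(27/70) = +0.621059

+0.621059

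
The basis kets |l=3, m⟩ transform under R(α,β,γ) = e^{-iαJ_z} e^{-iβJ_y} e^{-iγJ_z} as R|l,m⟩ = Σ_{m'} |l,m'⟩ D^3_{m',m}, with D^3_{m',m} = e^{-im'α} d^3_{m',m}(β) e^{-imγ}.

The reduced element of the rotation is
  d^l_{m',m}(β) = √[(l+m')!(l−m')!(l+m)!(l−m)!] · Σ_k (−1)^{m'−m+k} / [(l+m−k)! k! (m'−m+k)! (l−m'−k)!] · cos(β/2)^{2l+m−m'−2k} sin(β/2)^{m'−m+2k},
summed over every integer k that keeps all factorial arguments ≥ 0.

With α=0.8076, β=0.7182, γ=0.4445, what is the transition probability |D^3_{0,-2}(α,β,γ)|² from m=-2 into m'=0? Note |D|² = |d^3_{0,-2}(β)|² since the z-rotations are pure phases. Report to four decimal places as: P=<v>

P=0.1993

First d^3_{0,-2}(β=0.7182), then the phase factors e^{-i(0)α} and e^{-i(-2)γ}:
c=cos(0.718200/2)=0.936213, s=sin(0.718200/2)=0.351432; N=√[6·6·1·120]=65.726707
k: max(0,(-2)−(0))=0 … min(3+(-2),3−(0))=1
  k=0: (−1)^2·65.7267/(12)·0.9362^4·0.3514^2 = +0.519688
  k=1: (−1)^3·65.7267/(12)·0.9362^2·0.3514^4 = -0.073228
d^3_{0,-2}(0.7182) = +0.519688 -0.073228 = +0.446460
|D^3_{0,-2}|² = |d^3_{0,-2}(β)|² = (+0.446460)² = 0.199326 (the z-rotation phases have unit modulus)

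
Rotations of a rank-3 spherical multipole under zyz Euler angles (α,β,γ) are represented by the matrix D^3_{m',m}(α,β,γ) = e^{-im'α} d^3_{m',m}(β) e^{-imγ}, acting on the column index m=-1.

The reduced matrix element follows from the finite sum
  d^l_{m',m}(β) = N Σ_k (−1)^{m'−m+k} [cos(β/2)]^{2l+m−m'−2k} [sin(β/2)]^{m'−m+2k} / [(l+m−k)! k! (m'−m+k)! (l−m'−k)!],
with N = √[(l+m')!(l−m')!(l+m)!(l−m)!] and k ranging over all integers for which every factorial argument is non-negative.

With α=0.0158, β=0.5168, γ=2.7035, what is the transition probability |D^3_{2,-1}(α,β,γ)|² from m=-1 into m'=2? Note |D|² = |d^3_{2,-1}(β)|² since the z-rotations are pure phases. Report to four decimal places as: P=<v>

P=0.0085

Split into d^3_{2,-1}(β=0.5168) × two z-phases.
With c≡cos(β/2)=0.966800 and s≡sin(β/2)=0.255534, N=[120·1·2·24]^{1/2}=75.894664
The bounds max(0,m−m')=0 and min(l+m,l−m')=1 give 2 terms
  k=0: (−1)^3·75.8947/(12)·0.9668^3·0.2555^3 = -0.095364
  k=1: (−1)^4·75.8947/(24)·0.9668^1·0.2555^5 = +0.003331
d^3_{2,-1}(0.5168) = -0.095364 +0.003331 = -0.092033
|D^3_{2,-1}|² = |d^3_{2,-1}(β)|² = (-0.092033)² = 0.008470 (the z-rotation phases have unit modulus)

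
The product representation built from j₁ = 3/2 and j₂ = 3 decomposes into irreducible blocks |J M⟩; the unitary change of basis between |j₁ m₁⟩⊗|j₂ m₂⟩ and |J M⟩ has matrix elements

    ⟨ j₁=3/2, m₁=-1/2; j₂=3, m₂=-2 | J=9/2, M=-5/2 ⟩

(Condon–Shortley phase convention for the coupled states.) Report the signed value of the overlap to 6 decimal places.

j₁+j₂−J=0  J+j₁−j₂=3  J−j₁+j₂=6  j₁+j₂+J+1=10
(j₁±m₁, j₂±m₂, J±M) = (1,2,1,5,2,7)
P² = 28800
sum k=0..0:
  [0] +1/240 = 1/240
S = 1/240
C² = P²·S² = 1/2 ; C = +0.707107

+√(1/2) = +0.707107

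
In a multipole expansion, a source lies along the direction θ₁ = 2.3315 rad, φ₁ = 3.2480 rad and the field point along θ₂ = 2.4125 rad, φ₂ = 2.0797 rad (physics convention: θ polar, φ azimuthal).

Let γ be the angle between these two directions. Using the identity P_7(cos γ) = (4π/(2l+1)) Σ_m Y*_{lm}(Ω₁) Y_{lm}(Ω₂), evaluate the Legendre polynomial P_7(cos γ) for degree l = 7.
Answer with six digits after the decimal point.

0.139943

Summing Y*_{l m}(θ₁,φ₁)·Y_{l m}(θ₂,φ₂) over m ∈ [−7, 7]; prefactor 4π/(2·7+1) = 0.837758:
  m=-7: (-0.038463, -0.035464) × (-0.011894, -0.026581) = (-0.000485, 0.001444)  (running Σ = (-0.000485, 0.001444))
  m=-6: (-0.149618, -0.111035) × (-0.121504, -0.010741) = (0.016986, 0.015098)  (running Σ = (0.016501, 0.016542))
  m=-5: (-0.326570, -0.192237) × (-0.168660, 0.248083) = (0.102770, -0.048594)  (running Σ = (0.119271, -0.032051))
  m=-4: (-0.403289, -0.182828) × (0.204427, 0.407659) = (-0.007912, -0.201779)  (running Σ = (0.111360, -0.233831))
  m=-3: (-0.157152, -0.051943) × (0.344034, 0.015177) = (-0.053277, -0.020255)  (running Σ = (0.058082, -0.254086))
  m=-2: (0.275351, 0.059500) × (-0.052887, 0.085685) = (-0.019661, 0.020447)  (running Σ = (0.038421, -0.233639))
  m=-1: (0.303489, 0.032416) × (0.191345, 0.342960) = (0.046954, 0.110287)  (running Σ = (0.085375, -0.123352))
  m=0: (-0.198990, -0.000000) × (0.018622, 0.000000) = (-0.003706, -0.000000)  (running Σ = (0.081669, -0.123352))
  m=1: (-0.303489, 0.032416) × (-0.191345, 0.342960) = (0.046954, -0.110287)  (running Σ = (0.128623, -0.233639))
  m=2: (0.275351, -0.059500) × (-0.052887, -0.085685) = (-0.019661, -0.020447)  (running Σ = (0.108962, -0.254086))
  m=3: (0.157152, -0.051943) × (-0.344034, 0.015177) = (-0.053277, 0.020255)  (running Σ = (0.055685, -0.233831))
  m=4: (-0.403289, 0.182828) × (0.204427, -0.407659) = (-0.007912, 0.201779)  (running Σ = (0.047773, -0.032051))
  m=5: (0.326570, -0.192237) × (0.168660, 0.248083) = (0.102770, 0.048594)  (running Σ = (0.150543, 0.016542))
  m=6: (-0.149618, 0.111035) × (-0.121504, 0.010741) = (0.016986, -0.015098)  (running Σ = (0.167530, 0.001444))
  m=7: (0.038463, -0.035464) × (0.011894, -0.026581) = (-0.000485, -0.001444)  (running Σ = (0.167044, 0.000000))
Σ over m = (0.167044, 0.000000); ×(4π/15) → (0.139943, 0.000000). Real part: 0.139943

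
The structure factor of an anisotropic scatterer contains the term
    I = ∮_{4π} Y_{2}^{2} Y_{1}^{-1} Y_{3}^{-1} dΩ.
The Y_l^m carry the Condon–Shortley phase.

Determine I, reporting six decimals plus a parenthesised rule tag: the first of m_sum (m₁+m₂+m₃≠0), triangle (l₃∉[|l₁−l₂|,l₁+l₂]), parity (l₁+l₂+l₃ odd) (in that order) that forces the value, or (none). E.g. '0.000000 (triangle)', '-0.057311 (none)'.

-0.082589 (none)

m-sum 0 ✓  L=6 even ✓  1≤3≤3 ✓
Π(2lᵢ+1) = 5×3×7 = 105
triangle coeff Δ(2,1,3) = 1/105
Σ_t [0,0]: t=0:+1/4 = 1/4
(3j)²=3/35 [(2 1 3; 0 0 0)], sign=-1
Σ_t [0,0]: t=0:+1/48 = 1/48
(3j)²=1/105 [(2 1 3; 2 -1 -1)], sign=+1
⇒ 4πI² = 3/35
I = (-1)√(3/35/(4π)) = -0.08258890
No selection rule forces the value: the integral is nonzero (none).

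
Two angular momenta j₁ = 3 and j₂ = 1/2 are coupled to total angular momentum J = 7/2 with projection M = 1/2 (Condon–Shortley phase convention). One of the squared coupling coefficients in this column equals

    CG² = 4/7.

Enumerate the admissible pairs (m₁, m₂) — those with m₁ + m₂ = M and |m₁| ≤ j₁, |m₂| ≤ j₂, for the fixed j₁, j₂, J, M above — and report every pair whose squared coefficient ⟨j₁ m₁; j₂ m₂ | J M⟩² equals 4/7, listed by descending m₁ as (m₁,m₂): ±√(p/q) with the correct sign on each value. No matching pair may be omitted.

(0,1/2): +√(4/7)

Admissible pairs with m₁+m₂ = M = 1/2: (0,1/2), (1,-1/2)
  (m₁,m₂)=(1,-1/2): CG² = 3/7, CG = +√(3/7)
  (m₁,m₂)=(0,1/2): CG² = 4/7, CG = +√(4/7)   ← matches the target
Pairs with CG² = 4/7: (0,1/2): +√(4/7)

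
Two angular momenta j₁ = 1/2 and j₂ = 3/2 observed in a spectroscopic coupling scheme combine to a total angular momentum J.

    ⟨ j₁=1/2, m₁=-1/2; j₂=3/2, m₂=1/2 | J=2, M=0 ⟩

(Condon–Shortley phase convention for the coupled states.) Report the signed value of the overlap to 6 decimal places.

+√(1/2) = +0.707107

j₁+j₂−J=0  J+j₁−j₂=1  J−j₁+j₂=3  j₁+j₂+J+1=5
(j₁±m₁, j₂±m₂, J±M) = (0,1,2,1,2,2)
P² = 2
sum k=0..0:
  [0] +1/2 = 1/2
S = 1/2
C² = P²·S² = 1/2 ; C = +0.707107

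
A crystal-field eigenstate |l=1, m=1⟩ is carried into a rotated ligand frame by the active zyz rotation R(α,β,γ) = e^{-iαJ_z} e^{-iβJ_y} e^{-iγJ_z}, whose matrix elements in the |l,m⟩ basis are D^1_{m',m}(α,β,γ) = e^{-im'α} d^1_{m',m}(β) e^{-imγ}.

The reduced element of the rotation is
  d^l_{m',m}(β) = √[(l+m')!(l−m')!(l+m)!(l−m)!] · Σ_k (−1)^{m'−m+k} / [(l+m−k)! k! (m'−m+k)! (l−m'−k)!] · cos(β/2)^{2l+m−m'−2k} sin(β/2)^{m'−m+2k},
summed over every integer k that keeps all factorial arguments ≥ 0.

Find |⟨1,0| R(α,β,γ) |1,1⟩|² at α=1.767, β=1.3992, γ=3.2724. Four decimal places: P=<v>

D^1_{0,1}(1.7670,1.3992,3.2724) = e^{-i·0·1.7670}·d^1_{0,1}(1.3992)·e^{-i·1·3.2724}. Compute d first:
With c≡cos(β/2)=0.765100 and s≡sin(β/2)=0.643912, N=[1·1·2·1]^{1/2}=1.414214
k∈{1} keeps every argument non-negative
  k=1: (−1)^0·1.4142/(1)·0.7651^1·0.6439^1 = +0.696722
d^1_{0,1}(1.3992) = +0.696722
|D^1_{0,1}|² = |d^1_{0,1}(β)|² = (+0.696722)² = 0.485421 (the z-rotation phases have unit modulus)

P=0.4854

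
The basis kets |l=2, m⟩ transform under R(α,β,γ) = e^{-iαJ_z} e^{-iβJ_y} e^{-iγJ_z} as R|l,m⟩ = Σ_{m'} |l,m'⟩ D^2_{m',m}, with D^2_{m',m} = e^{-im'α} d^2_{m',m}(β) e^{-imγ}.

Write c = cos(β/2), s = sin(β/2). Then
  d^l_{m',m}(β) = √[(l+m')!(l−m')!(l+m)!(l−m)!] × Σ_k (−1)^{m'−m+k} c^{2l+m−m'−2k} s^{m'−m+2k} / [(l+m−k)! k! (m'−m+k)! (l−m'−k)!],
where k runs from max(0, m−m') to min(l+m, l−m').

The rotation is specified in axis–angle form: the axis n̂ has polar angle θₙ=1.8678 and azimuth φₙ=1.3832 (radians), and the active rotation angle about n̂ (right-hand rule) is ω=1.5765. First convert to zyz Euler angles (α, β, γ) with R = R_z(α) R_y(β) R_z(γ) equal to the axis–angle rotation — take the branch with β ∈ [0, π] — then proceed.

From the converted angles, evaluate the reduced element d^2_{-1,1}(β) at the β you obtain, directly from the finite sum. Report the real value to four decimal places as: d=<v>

d=0.5337

Axis–angle → zyz. n̂ = (sinθₙcosφₙ, sinθₙsinφₙ, cosθₙ) = (+0.178333, +0.939441, -0.292656), ω = 1.5765.
R = I cosω + sinω [n̂]ₓ + (1−cosω) n̂n̂ᵀ gives
  R = [+0.026280, +0.461140, +0.886938; -0.124163, +0.881880, -0.454831; -0.991914, -0.098172, +0.080433]
β = atan2(√(R₁₃²+R₂₃²), R₃₃) = 1.490277; α = atan2(R₂₃, R₁₃) mod 2π = 5.809342; γ = atan2(R₃₂, −R₃₁) mod 2π = 6.184534
d^2_{-1,1}(β=1.4903) via the finite sum:
Half-angle: c=0.734994, s=0.678074. N=√(1·6·6·1)=6.000000
k: max(0,(1)−(-1))=2 … min(2+(1),2−(-1))=3
  k=2: (−1)^0·6.0000/(2)·0.7350^2·0.6781^2 = +0.745148
  k=3: (−1)^1·6.0000/(6)·0.7350^0·0.6781^4 = -0.211401
d^2_{-1,1}(1.4903) = +0.745148 -0.211401 = +0.533747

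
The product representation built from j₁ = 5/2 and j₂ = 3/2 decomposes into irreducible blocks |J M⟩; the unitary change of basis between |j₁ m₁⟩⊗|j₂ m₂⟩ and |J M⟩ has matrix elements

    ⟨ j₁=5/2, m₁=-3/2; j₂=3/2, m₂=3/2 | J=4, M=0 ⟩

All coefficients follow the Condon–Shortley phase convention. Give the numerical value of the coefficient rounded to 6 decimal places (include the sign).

+√(1/14) ≈ +0.267261

j₁+j₂−J=0  J+j₁−j₂=5  J−j₁+j₂=3  j₁+j₂+J+1=9
(j₁±m₁, j₂±m₂, J±M) = (1,4,3,0,4,4)
P² = 10368/7
sum k=0..0:
  [0] +1/144 = 1/144
S = 1/144
C² = P²·S² = 1/14 ; C = +0.267261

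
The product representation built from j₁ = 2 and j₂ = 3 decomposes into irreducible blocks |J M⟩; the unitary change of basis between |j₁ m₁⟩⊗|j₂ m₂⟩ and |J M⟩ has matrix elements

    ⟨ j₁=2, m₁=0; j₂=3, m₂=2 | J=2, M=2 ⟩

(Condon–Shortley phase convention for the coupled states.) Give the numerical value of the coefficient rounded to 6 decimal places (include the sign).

+0.597614  (= +√(5/14))

j₁+j₂−J=3  J+j₁−j₂=1  J−j₁+j₂=3  j₁+j₂+J+1=8
(j₁±m₁, j₂±m₂, J±M) = (2,2,5,1,4,0)
P² = 360/7
sum k=2..2:
  [2] +1/12 = 1/12
S = 1/12
C² = P²·S² = 5/14 ; C = +0.597614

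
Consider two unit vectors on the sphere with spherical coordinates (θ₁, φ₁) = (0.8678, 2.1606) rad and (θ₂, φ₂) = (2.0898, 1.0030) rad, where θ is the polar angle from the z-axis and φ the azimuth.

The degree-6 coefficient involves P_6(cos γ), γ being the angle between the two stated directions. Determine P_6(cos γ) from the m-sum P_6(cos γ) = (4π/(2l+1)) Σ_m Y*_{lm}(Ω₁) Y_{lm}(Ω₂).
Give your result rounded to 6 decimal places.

-0.293054

Expand P_6 via completeness: Σ_{m} conj(Y_{6,m}) at Ω₁ times Y_{6,m} at Ω₂ —
  m=-6: (0.087832, 0.036848) × (0.199816, 0.054266) = (0.015551, 0.012129)  (running Σ = (0.015551, 0.012129))
  m=-5: (-0.053513, -0.274439) × (-0.122103, -0.391107) = (-0.100801, 0.054439)  (running Σ = (-0.085250, 0.066568))
  m=-4: (-0.308395, 0.306537) × (-0.223053, 0.264609) = (-0.012324, -0.149978)  (running Σ = (-0.097574, -0.083410))
  m=-3: (0.292885, 0.058949) × (-0.061571, -0.008212) = (-0.017549, -0.006035)  (running Σ = (-0.115124, -0.089444))
  m=-2: (0.054815, 0.132903) × (0.148152, 0.318652) = (-0.034229, 0.037157)  (running Σ = (-0.149352, -0.052288))
  m=-1: (0.200497, -0.299576) × (0.036584, -0.057355) = (-0.009847, -0.022459)  (running Σ = (-0.159199, -0.074747))
  m=0: (0.046026, -0.000000) × (0.330947, 0.000000) = (0.015232, 0.000000)  (running Σ = (-0.143967, -0.074747))
  m=1: (-0.200497, -0.299576) × (-0.036584, -0.057355) = (-0.009847, 0.022459)  (running Σ = (-0.153814, -0.052288))
  m=2: (0.054815, -0.132903) × (0.148152, -0.318652) = (-0.034229, -0.037157)  (running Σ = (-0.188043, -0.089444))
  m=3: (-0.292885, 0.058949) × (0.061571, -0.008212) = (-0.017549, 0.006035)  (running Σ = (-0.205592, -0.083410))
  m=4: (-0.308395, -0.306537) × (-0.223053, -0.264609) = (-0.012324, 0.149978)  (running Σ = (-0.217916, 0.066568))
  m=5: (0.053513, -0.274439) × (0.122103, -0.391107) = (-0.100801, -0.054439)  (running Σ = (-0.318717, 0.012129))
  m=6: (0.087832, -0.036848) × (0.199816, -0.054266) = (0.015551, -0.012129)  (running Σ = (-0.303167, 0.000000))
Accumulated sum (-0.303167, 0.000000); after 4π/(2l+1) scaling, (-0.293054, 0.000000) ⇒ P_6 = -0.293054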